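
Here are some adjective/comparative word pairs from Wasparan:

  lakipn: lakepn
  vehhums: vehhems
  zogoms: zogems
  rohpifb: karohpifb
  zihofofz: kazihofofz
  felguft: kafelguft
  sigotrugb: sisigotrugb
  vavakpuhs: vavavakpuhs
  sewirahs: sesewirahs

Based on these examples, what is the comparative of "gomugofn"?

kagomugofn

"gomugofn" has second-to-last letter 'f'. The stems whose second-to-last letter is 'f' (rohpifb → karohpifb, zihofofz → kazihofofz, felguft → kafelguft) add the prefix ka-.
So gomugofn → kagomugofn.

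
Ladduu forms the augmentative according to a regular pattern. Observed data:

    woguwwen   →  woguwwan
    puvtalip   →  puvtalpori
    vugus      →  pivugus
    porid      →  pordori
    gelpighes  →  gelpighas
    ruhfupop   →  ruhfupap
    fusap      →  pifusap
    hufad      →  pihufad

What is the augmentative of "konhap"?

pikonhap

puvtalip and ruhfupop both end in -p yet inflect differently (puvtalpori, ruhfupap), so the final letter is not what conditions the rule; the last vowel is.
"konhap" has last vowel 'a'. The stems whose last vowel is 'a' (fusap → pifusap, hufad → pihufad) add the prefix pi-.
The other patterns: stems whose last vowel is 'i' delete the last vowel and add -ori; stems whose last vowel is 'e' or 'o' change the last vowel to 'a'.
So konhap → pikonhap.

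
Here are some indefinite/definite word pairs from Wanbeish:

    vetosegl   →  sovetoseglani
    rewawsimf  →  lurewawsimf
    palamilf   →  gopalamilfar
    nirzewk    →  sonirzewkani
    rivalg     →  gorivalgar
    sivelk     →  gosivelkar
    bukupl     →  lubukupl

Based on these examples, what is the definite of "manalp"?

gomanalpar

rewawsimf and palamilf both end in -f yet inflect differently (lurewawsimf, gopalamilfar), so the final letter is not what conditions the rule; the second-to-last letter is.
"manalp" has second-to-last letter 'l'. The stems whose second-to-last letter is 'l' (sivelk → gosivelkar, rivalg → gorivalgar, palamilf → gopalamilfar) add go- … -ar around the stem.
The other patterns: stems whose second-to-last letter is 'm' or 'p' add the prefix lu-; stems whose second-to-last letter is 'g' or 'w' add so- … -ani around the stem.
So manalp → gomanalpar.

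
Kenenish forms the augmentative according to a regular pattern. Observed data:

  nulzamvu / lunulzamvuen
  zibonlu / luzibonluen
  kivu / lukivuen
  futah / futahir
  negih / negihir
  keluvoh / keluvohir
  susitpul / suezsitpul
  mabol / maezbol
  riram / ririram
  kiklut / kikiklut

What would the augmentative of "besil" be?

nulzamvu and susitpul both have last vowel 'u' yet inflect differently (lunulzamvuen, suezsitpul), so the last vowel is not what conditions the rule; the final letter is.
"besil" ends in -l. The stems ending in -l (susitpul → suezsitpul, mabol → maezbol) insert -ez- after the first vowel.
The other patterns: stems ending in -u add lu- … -en around the stem; stems ending in -h add -ir; stems ending in -m or -t repeat the first consonant+vowel as a prefix.
So besil → beezsil.

beezsil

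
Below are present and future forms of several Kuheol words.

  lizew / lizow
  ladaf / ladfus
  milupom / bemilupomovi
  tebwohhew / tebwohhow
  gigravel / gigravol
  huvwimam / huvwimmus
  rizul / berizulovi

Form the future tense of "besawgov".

bebesawgovovi

huvwimam and milupom both end in -m yet inflect differently (huvwimmus, bemilupomovi), so the final letter is not what conditions the rule; the last vowel is.
"besawgov" has last vowel 'o'. The one such stem in the data (milupom → bemilupomovi) adds be- … -ovi around the stem, so the same rule applies.
So besawgov → bebesawgovovi.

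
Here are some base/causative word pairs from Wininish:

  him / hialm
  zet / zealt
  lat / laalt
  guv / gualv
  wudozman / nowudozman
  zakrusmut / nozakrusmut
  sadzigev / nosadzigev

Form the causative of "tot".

toalt

zet and zakrusmut both end in -t yet inflect differently (zealt, nozakrusmut), so the final letter is not what conditions the rule; the number of vowels is.
"tot" has 1 vowel. The stems with 1 vowel (him → hialm, zet → zealt, lat → laalt) insert -al- after the first vowel.
The other pattern: stems with 3 vowels add the prefix no-.
So tot → toalt.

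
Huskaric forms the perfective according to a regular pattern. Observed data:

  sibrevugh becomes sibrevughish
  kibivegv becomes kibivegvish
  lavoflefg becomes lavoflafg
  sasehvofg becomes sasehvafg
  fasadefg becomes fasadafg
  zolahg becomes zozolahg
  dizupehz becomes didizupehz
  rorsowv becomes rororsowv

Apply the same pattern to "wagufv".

wagafv

"wagufv" has second-to-last letter 'f'. The stems whose second-to-last letter is 'f' (lavoflefg → lavoflafg, sasehvofg → sasehvafg, fasadefg → fasadafg) change the last vowel to 'a'.
So wagufv → wagafv.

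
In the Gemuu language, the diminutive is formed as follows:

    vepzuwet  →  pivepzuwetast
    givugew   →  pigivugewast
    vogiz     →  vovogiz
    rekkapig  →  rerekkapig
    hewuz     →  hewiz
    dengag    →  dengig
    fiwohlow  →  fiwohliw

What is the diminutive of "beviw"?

bebeviw

vogiz and hewuz both end in -z yet inflect differently (vovogiz, hewiz), so the final letter is not what conditions the rule; the last vowel is.
"beviw" has last vowel 'i'. The stems whose last vowel is 'i' (vogiz → vovogiz, rekkapig → rerekkapig) repeat the first consonant+vowel as a prefix.
So beviw → bebeviw.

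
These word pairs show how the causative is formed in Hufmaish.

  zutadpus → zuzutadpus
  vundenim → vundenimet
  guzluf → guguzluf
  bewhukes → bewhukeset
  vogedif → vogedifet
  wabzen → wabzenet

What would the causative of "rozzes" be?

rozzeset

guzluf and vogedif both end in -f yet inflect differently (guguzluf, vogedifet), so the final letter is not what conditions the rule; the last vowel is.
"rozzes" has last vowel 'e'. The stems whose last vowel is 'e' (wabzen → wabzenet, bewhukes → bewhukeset) add -et.
The other pattern: stems whose last vowel is 'u' repeat the first consonant+vowel as a prefix.
So rozzes → rozzeset.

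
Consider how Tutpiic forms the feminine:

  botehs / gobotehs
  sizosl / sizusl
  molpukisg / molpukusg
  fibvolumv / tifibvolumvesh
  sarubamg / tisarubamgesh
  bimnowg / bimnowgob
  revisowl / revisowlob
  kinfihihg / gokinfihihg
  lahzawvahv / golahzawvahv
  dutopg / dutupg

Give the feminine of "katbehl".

"katbehl" has second-to-last letter 'h'. The stems whose second-to-last letter is 'h' (kinfihihg → gokinfihihg, lahzawvahv → golahzawvahv, botehs → gobotehs) add the prefix go-.
So katbehl → gokatbehl.

gokatbehl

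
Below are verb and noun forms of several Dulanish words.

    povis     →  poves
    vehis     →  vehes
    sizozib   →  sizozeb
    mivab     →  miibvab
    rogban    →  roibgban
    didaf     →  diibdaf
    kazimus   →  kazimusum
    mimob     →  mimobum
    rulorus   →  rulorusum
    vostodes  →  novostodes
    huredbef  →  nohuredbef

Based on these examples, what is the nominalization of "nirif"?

niref

"nirif" has last vowel 'i'. The stems whose last vowel is 'i' (povis → poves, vehis → vehes, sizozib → sizozeb) change the last vowel to 'e'.
The other patterns: stems whose last vowel is 'a' insert -ib- after the first vowel; stems whose last vowel is 'o' or 'u' add -um; stems whose last vowel is 'e' add the prefix no-.
So nirif → niref.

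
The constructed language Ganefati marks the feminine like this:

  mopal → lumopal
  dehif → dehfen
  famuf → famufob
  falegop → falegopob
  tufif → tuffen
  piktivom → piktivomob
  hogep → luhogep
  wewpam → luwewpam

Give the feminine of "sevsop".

sevsopob

hogep and falegop both end in -p yet inflect differently (luhogep, falegopob), so the final letter is not what conditions the rule; the last vowel is.
"sevsop" has last vowel 'o'. The stems whose last vowel is 'o' (falegop → falegopob, piktivom → piktivomob) add -ob.
The other patterns: stems whose last vowel is 'a' or 'e' add the prefix lu-; stems whose last vowel is 'i' delete the last vowel and add -en.
So sevsop → sevsopob.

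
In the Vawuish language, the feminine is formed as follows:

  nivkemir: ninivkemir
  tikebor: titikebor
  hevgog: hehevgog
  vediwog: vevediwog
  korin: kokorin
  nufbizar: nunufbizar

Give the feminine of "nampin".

nanampin

Every pair shown (nivkemir → ninivkemir, tikebor → titikebor, hevgog → hehevgog, …) follows the same rule: repeat the first consonant+vowel as a prefix.
So nampin → nanampin.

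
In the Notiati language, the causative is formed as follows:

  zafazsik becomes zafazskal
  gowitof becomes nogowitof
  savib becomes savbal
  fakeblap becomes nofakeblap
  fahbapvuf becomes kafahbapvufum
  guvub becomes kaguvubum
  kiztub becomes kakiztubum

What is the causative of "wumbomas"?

nowumbomas

"wumbomas" has last vowel 'a'. The one such stem in the data (fakeblap → nofakeblap) adds the prefix no-, so the same rule applies.
The other patterns: stems whose last vowel is 'u' add ka- … -um around the stem; stems whose last vowel is 'i' delete the last vowel and add -al.
So wumbomas → nowumbomas.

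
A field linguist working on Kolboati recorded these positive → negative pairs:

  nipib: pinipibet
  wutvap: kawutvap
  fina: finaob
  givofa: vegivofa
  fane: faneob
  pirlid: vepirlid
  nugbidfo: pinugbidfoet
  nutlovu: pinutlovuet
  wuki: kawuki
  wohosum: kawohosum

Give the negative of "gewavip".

fina and givofa both end in -a yet inflect differently (finaob, vegivofa), so the final letter is not what conditions the rule; the first letter is.
"gewavip" begins with g-. The one such stem in the data (givofa → vegivofa) adds the prefix ve-, so the same rule applies.
The other patterns: stems beginning with w- add the prefix ka-; stems beginning with f- add -ob; stems beginning with n- add pi- … -et around the stem.
So gewavip → vegewavip.

vegewavip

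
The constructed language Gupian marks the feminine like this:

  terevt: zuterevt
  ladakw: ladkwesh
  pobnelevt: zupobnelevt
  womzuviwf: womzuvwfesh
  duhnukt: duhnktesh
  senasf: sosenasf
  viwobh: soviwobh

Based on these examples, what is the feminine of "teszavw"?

"teszavw" has second-to-last letter 'v'. The stems whose second-to-last letter is 'v' (pobnelevt → zupobnelevt, terevt → zuterevt) add the prefix zu-.
So teszavw → zuteszavw.

zuteszavw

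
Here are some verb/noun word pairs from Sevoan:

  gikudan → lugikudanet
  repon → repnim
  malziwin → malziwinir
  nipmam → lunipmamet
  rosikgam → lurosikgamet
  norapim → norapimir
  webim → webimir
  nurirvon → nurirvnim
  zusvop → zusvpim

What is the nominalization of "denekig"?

denekigir

repon and gikudan both end in -n yet inflect differently (repnim, lugikudanet), so the final letter is not what conditions the rule; the last vowel is.
"denekig" has last vowel 'i'. The stems whose last vowel is 'i' (malziwin → malziwinir, webim → webimir, norapim → norapimir) add -ir.
So denekig → denekigir.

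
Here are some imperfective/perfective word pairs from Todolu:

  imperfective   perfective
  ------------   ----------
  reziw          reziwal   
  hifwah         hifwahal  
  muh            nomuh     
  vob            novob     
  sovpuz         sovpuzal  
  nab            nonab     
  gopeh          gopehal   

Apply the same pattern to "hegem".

hifwah and muh both end in -h yet inflect differently (hifwahal, nomuh), so the final letter is not what conditions the rule; the number of vowels is.
"hegem" has 2 vowels. The stems with 2 vowels (hifwah → hifwahal, sovpuz → sovpuzal, gopeh → gopehal) add -al.
The other pattern: stems with 1 vowel add the prefix no-.
So hegem → hegemal.

hegemal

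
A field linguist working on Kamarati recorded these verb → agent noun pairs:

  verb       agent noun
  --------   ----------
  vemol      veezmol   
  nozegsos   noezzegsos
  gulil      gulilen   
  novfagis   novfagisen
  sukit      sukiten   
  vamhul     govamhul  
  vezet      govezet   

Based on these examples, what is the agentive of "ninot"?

nieznot

nozegsos and novfagis both end in -s yet inflect differently (noezzegsos, novfagisen), so the final letter is not what conditions the rule; the last vowel is.
"ninot" has last vowel 'o'. The stems whose last vowel is 'o' (nozegsos → noezzegsos, vemol → veezmol) insert -ez- after the first vowel.
So ninot → nieznot.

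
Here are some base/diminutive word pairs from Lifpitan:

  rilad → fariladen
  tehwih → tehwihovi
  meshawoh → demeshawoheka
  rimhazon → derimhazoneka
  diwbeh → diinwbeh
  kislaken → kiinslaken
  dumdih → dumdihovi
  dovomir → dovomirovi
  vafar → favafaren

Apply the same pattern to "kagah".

fakagahen

vafar and dovomir both end in -r yet inflect differently (favafaren, dovomirovi), so the final letter is not what conditions the rule; the last vowel is.
"kagah" has last vowel 'a'. The stems whose last vowel is 'a' (rilad → fariladen, vafar → favafaren) add fa- … -en around the stem.
The other patterns: stems whose last vowel is 'i' add -ovi; stems whose last vowel is 'e' insert -in- after the first vowel; stems whose last vowel is 'o' add de- … -eka around the stem.
So kagah → fakagahen.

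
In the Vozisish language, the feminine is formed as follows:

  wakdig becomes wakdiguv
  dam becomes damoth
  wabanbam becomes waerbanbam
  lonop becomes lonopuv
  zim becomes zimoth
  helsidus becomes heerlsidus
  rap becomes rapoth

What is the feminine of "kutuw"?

kutuwuv

"kutuw" has 2 vowels. The stems with 2 vowels (wakdig → wakdiguv, lonop → lonopuv) add -uv.
So kutuw → kutuwuv.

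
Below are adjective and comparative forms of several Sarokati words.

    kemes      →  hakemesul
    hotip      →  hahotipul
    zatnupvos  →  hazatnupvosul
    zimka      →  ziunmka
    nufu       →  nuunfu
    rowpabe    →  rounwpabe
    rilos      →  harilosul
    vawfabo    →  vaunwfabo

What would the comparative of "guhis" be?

haguhisul

vawfabo and zatnupvos both have last vowel 'o' yet inflect differently (vaunwfabo, hazatnupvosul), so the last vowel is not what conditions the rule; whether the stem ends in a vowel or a consonant is.
"guhis" ends in a consonant. The stems ending in a consonant (hotip → hahotipul, zatnupvos → hazatnupvosul, rilos → harilosul) add ha- … -ul around the stem.
The other pattern: stems ending in a vowel insert -un- after the first vowel.
So guhis → haguhisul.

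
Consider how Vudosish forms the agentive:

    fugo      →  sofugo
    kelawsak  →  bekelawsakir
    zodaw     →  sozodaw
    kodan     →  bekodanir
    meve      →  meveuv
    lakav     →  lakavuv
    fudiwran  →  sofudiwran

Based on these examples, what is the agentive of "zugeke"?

sozugeke

"zugeke" begins with z-. The one such stem in the data (zodaw → sozodaw) adds the prefix so-, so the same rule applies.
The other patterns: stems beginning with k- add be- … -ir around the stem; stems beginning with l- or m- add -uv.
So zugeke → sozugeke.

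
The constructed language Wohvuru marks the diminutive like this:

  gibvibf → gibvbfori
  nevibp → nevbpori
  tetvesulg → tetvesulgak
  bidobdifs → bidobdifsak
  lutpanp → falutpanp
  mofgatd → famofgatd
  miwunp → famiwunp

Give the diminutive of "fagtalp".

fagtalpak

"fagtalp" has second-to-last letter 'l'. The one such stem in the data (tetvesulg → tetvesulgak) adds -ak, so the same rule applies.
The other patterns: stems whose second-to-last letter is 'b' delete the last vowel and add -ori; stems whose second-to-last letter is 'n' or 't' add the prefix fa-.
So fagtalp → fagtalpak.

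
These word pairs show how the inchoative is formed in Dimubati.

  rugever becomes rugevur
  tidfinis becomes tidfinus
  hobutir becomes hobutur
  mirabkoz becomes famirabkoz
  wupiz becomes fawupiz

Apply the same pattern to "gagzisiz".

wupiz and tidfinis both have last vowel 'i' yet inflect differently (fawupiz, tidfinus), so the last vowel is not what conditions the rule; the final letter is.
"gagzisiz" ends in -z. The stems ending in -z (mirabkoz → famirabkoz, wupiz → fawupiz) add the prefix fa-.
The other pattern: stems ending in -r or -s change the last vowel to 'u'.
So gagzisiz → fagagzisiz.

fagagzisiz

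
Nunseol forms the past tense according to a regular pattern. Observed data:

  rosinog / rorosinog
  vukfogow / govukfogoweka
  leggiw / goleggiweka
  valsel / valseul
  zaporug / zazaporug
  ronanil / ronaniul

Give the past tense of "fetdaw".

ronanil and leggiw both have last vowel 'i' yet inflect differently (ronaniul, goleggiweka), so the last vowel is not what conditions the rule; the final letter is.
"fetdaw" ends in -w. The stems ending in -w (leggiw → goleggiweka, vukfogow → govukfogoweka) add go- … -eka around the stem.
The other patterns: stems ending in -l drop the final letter and add -ul; stems ending in -g repeat the first consonant+vowel as a prefix.
So fetdaw → gofetdaweka.

gofetdaweka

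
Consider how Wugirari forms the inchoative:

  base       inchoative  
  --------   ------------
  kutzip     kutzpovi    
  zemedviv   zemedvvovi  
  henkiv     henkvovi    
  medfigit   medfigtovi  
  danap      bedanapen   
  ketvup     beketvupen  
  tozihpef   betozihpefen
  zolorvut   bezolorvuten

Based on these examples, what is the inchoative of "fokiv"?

fokvovi

"fokiv" has last vowel 'i'. The stems whose last vowel is 'i' (kutzip → kutzpovi, zemedviv → zemedvvovi, henkiv → henkvovi) delete the last vowel and add -ovi.
The other pattern: stems whose last vowel is 'a', 'e' or 'u' add be- … -en around the stem.
So fokiv → fokvovi.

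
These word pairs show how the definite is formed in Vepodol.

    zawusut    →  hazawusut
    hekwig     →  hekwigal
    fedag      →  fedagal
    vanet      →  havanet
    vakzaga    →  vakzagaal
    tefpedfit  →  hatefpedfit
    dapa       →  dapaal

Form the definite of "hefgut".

hahefgut

tefpedfit and hekwig both have last vowel 'i' yet inflect differently (hatefpedfit, hekwigal), so the last vowel is not what conditions the rule; the final letter is.
"hefgut" ends in -t. The stems ending in -t (tefpedfit → hatefpedfit, zawusut → hazawusut, vanet → havanet) add the prefix ha-.
So hefgut → hahefgut.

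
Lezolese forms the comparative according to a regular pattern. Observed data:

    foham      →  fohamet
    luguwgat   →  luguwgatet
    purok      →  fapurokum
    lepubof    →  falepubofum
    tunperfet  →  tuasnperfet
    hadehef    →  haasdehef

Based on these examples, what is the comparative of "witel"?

wiastel

luguwgat and tunperfet both end in -t yet inflect differently (luguwgatet, tuasnperfet), so the final letter is not what conditions the rule; the last vowel is.
"witel" has last vowel 'e'. The stems whose last vowel is 'e' (tunperfet → tuasnperfet, hadehef → haasdehef) insert -as- after the first vowel.
The other patterns: stems whose last vowel is 'a' add -et; stems whose last vowel is 'o' add fa- … -um around the stem.
So witel → wiastel.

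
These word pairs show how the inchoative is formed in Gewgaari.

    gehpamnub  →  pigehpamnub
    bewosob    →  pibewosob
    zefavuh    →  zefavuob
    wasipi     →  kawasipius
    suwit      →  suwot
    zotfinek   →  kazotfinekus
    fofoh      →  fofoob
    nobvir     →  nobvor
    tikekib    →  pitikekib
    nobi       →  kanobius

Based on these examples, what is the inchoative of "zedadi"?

nobvir and tikekib both have last vowel 'i' yet inflect differently (nobvor, pitikekib), so the last vowel is not what conditions the rule; the final letter is.
"zedadi" ends in -i. The stems ending in -i (nobi → kanobius, wasipi → kawasipius) add ka- … -us around the stem.
The other patterns: stems ending in -h drop the final letter and add -ob; stems ending in -r or -t change the last vowel to 'o'; stems ending in -b add the prefix pi-.
So zedadi → kazedadius.

kazedadius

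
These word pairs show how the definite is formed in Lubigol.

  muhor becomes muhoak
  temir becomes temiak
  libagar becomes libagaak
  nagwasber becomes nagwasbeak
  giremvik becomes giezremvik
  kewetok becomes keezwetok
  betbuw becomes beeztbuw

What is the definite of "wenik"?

"wenik" ends in -k. The stems ending in -k (giremvik → giezremvik, kewetok → keezwetok) insert -ez- after the first vowel.
The other pattern: stems ending in -r drop the final letter and add -ak.
So wenik → weeznik.

weeznik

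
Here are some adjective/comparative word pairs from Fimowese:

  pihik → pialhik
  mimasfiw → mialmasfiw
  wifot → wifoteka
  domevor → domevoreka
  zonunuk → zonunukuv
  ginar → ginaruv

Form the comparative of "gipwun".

gipwunuv

"gipwun" has last vowel 'u'. The one such stem in the data (zonunuk → zonunukuv) adds -uv, so the same rule applies.
So gipwun → gipwunuv.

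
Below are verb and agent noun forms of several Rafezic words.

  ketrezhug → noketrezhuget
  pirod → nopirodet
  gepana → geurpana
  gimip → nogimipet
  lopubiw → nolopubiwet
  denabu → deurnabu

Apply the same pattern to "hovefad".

nohovefadet

"hovefad" ends in a consonant. The stems ending in a consonant (gimip → nogimipet, lopubiw → nolopubiwet, ketrezhug → noketrezhuget) add no- … -et around the stem.
The other pattern: stems ending in a vowel insert -ur- after the first vowel.
So hovefad → nohovefadet.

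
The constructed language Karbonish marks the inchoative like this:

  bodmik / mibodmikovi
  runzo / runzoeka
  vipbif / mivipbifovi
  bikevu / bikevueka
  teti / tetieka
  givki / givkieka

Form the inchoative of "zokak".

givki and bodmik both have last vowel 'i' yet inflect differently (givkieka, mibodmikovi), so the last vowel is not what conditions the rule; whether the stem ends in a vowel or a consonant is.
"zokak" ends in a consonant. The stems ending in a consonant (bodmik → mibodmikovi, vipbif → mivipbifovi) add mi- … -ovi around the stem.
The other pattern: stems ending in a vowel add -eka.
So zokak → mizokakovi.

mizokakovi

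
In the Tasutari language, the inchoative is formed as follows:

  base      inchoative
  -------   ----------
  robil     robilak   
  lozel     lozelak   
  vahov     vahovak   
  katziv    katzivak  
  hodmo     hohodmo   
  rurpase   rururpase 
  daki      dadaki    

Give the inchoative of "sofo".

"sofo" ends in a vowel. The stems ending in a vowel (hodmo → hohodmo, rurpase → rururpase, daki → dadaki) repeat the first consonant+vowel as a prefix.
The other pattern: stems ending in a consonant add -ak.
So sofo → sosofo.

sosofo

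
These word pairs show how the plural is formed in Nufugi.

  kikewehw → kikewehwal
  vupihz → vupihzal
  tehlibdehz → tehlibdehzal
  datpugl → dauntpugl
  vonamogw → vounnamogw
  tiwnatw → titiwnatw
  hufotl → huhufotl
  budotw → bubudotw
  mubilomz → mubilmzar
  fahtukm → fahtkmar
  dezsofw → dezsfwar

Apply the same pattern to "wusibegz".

wuunsibegz

kikewehw and vonamogw both end in -w yet inflect differently (kikewehwal, vounnamogw), so the final letter is not what conditions the rule; the second-to-last letter is.
"wusibegz" has second-to-last letter 'g'. The stems whose second-to-last letter is 'g' (datpugl → dauntpugl, vonamogw → vounnamogw) insert -un- after the first vowel.
So wusibegz → wuunsibegz.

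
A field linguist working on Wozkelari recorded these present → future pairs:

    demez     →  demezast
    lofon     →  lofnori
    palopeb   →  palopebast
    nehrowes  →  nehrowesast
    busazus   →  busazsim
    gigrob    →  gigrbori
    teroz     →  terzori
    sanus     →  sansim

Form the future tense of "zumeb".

busazus and nehrowes both end in -s yet inflect differently (busazsim, nehrowesast), so the final letter is not what conditions the rule; the last vowel is.
"zumeb" has last vowel 'e'. The stems whose last vowel is 'e' (demez → demezast, palopeb → palopebast, nehrowes → nehrowesast) add -ast.
The other patterns: stems whose last vowel is 'u' delete the last vowel and add -im; stems whose last vowel is 'o' delete the last vowel and add -ori.
So zumeb → zumebast.

zumebast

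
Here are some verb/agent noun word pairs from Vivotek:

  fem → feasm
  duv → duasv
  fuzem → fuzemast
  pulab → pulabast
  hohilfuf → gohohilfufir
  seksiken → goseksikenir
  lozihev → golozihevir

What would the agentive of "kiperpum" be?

gokiperpumir

fem and fuzem both end in -m yet inflect differently (feasm, fuzemast), so the final letter is not what conditions the rule; the number of vowels is.
"kiperpum" has 3 vowels. The stems with 3 vowels (hohilfuf → gohohilfufir, seksiken → goseksikenir, lozihev → golozihevir) add go- … -ir around the stem.
The other patterns: stems with 1 vowel insert -as- after the first vowel; stems with 2 vowels add -ast.
So kiperpum → gokiperpumir.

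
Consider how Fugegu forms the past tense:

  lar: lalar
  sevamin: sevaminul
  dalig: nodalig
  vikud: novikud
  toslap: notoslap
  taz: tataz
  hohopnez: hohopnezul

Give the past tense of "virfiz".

novirfiz

"virfiz" has 2 vowels. The stems with 2 vowels (dalig → nodalig, vikud → novikud, toslap → notoslap) add the prefix no-.
The other patterns: stems with 1 vowel repeat the first consonant+vowel as a prefix; stems with 3 vowels add -ul.
So virfiz → novirfiz.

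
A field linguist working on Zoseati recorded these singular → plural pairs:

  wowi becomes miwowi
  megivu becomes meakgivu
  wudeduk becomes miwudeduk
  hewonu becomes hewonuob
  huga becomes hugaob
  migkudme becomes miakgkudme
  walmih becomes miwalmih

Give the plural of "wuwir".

miwuwir

hewonu and megivu both end in -u yet inflect differently (hewonuob, meakgivu), so the final letter is not what conditions the rule; the first letter is.
"wuwir" begins with w-. The stems beginning with w- (walmih → miwalmih, wudeduk → miwudeduk, wowi → miwowi) add the prefix mi-.
The other patterns: stems beginning with h- add -ob; stems beginning with m- insert -ak- after the first vowel.
So wuwir → miwuwir.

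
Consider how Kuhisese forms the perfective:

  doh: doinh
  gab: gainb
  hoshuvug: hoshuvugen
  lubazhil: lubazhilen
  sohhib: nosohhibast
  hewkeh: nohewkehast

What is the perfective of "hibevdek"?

"hibevdek" has 3 vowels. The stems with 3 vowels (hoshuvug → hoshuvugen, lubazhil → lubazhilen) add -en.
So hibevdek → hibevdeken.

hibevdeken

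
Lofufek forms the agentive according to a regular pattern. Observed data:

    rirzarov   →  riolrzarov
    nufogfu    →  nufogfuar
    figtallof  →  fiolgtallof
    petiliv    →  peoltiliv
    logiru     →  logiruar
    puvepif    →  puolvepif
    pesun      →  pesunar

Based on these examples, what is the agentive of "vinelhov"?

pesun and petiliv both begin with p- yet inflect differently (pesunar, peoltiliv), so the first letter is not what conditions the rule; the final letter is.
"vinelhov" ends in -v. The stems ending in -v (petiliv → peoltiliv, rirzarov → riolrzarov) insert -ol- after the first vowel.
The other pattern: stems ending in -n or -u add -ar.
So vinelhov → violnelhov.

violnelhov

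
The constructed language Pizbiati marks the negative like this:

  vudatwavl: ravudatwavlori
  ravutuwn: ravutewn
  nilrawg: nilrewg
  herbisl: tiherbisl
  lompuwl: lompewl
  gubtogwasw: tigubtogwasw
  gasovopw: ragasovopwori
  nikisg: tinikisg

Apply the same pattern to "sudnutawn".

lompuwl and herbisl both end in -l yet inflect differently (lompewl, tiherbisl), so the final letter is not what conditions the rule; the second-to-last letter is.
"sudnutawn" has second-to-last letter 'w'. The stems whose second-to-last letter is 'w' (nilrawg → nilrewg, ravutuwn → ravutewn, lompuwl → lompewl) change the last vowel to 'e'.
The other patterns: stems whose second-to-last letter is 's' add the prefix ti-; stems whose second-to-last letter is 'p' or 'v' add ra- … -ori around the stem.
So sudnutawn → sudnutewn.

sudnutewn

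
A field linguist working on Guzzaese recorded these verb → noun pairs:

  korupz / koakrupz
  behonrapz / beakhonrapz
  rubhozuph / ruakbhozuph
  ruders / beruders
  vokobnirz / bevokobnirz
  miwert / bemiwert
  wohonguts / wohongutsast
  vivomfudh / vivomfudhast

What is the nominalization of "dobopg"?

doakbopg

"dobopg" has second-to-last letter 'p'. The stems whose second-to-last letter is 'p' (korupz → koakrupz, behonrapz → beakhonrapz, rubhozuph → ruakbhozuph) insert -ak- after the first vowel.
The other patterns: stems whose second-to-last letter is 'r' add the prefix be-; stems whose second-to-last letter is 'd' or 't' add -ast.
So dobopg → doakbopg.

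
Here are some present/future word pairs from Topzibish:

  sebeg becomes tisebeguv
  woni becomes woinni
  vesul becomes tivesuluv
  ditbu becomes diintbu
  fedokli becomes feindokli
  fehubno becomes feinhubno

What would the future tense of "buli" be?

"buli" ends in a vowel. The stems ending in a vowel (fehubno → feinhubno, fedokli → feindokli, ditbu → diintbu) insert -in- after the first vowel.
The other pattern: stems ending in a consonant add ti- … -uv around the stem.
So buli → buinli.

buinli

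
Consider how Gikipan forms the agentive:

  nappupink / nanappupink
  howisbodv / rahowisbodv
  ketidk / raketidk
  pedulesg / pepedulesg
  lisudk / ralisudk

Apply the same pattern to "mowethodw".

ramowethodw

"mowethodw" has second-to-last letter 'd'. The stems whose second-to-last letter is 'd' (lisudk → ralisudk, howisbodv → rahowisbodv, ketidk → raketidk) add the prefix ra-.
The other pattern: stems whose second-to-last letter is 'n' or 's' repeat the first consonant+vowel as a prefix.
So mowethodw → ramowethodw.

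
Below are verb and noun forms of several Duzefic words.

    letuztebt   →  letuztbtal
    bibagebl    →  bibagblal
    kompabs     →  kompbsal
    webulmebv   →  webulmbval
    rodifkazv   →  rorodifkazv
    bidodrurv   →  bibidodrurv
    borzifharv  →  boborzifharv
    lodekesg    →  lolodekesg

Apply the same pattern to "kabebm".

kabbmal

webulmebv and rodifkazv both end in -v yet inflect differently (webulmbval, rorodifkazv), so the final letter is not what conditions the rule; the second-to-last letter is.
"kabebm" has second-to-last letter 'b'. The stems whose second-to-last letter is 'b' (letuztebt → letuztbtal, bibagebl → bibagblal, kompabs → kompbsal) delete the last vowel and add -al.
The other pattern: stems whose second-to-last letter is 'r', 's' or 'z' repeat the first consonant+vowel as a prefix.
So kabebm → kabbmal.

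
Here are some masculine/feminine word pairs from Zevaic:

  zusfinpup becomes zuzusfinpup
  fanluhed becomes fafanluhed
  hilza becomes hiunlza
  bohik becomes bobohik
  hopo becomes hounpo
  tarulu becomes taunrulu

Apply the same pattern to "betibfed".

tarulu and zusfinpup both have last vowel 'u' yet inflect differently (taunrulu, zuzusfinpup), so the last vowel is not what conditions the rule; whether the stem ends in a vowel or a consonant is.
"betibfed" ends in a consonant. The stems ending in a consonant (fanluhed → fafanluhed, zusfinpup → zuzusfinpup, bohik → bobohik) repeat the first consonant+vowel as a prefix.
The other pattern: stems ending in a vowel insert -un- after the first vowel.
So betibfed → bebetibfed.

bebetibfed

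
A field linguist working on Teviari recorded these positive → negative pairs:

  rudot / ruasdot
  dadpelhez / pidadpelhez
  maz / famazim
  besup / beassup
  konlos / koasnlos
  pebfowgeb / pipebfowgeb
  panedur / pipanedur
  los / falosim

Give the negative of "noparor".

pinoparor

"noparor" has 3 vowels. The stems with 3 vowels (pebfowgeb → pipebfowgeb, panedur → pipanedur, dadpelhez → pidadpelhez) add the prefix pi-.
The other patterns: stems with 1 vowel add fa- … -im around the stem; stems with 2 vowels insert -as- after the first vowel.
So noparor → pinoparor.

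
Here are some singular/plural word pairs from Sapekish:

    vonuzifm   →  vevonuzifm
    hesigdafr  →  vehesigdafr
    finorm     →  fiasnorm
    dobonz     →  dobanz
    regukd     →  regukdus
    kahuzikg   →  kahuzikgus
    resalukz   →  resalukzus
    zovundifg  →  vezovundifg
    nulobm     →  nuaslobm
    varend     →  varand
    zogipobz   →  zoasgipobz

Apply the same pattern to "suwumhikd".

suwumhikdus

dobonz and resalukz both end in -z yet inflect differently (dobanz, resalukzus), so the final letter is not what conditions the rule; the second-to-last letter is.
"suwumhikd" has second-to-last letter 'k'. The stems whose second-to-last letter is 'k' (resalukz → resalukzus, kahuzikg → kahuzikgus, regukd → regukdus) add -us.
The other patterns: stems whose second-to-last letter is 'f' add the prefix ve-; stems whose second-to-last letter is 'n' change the last vowel to 'a'; stems whose second-to-last letter is 'b' or 'r' insert -as- after the first vowel.
So suwumhikd → suwumhikdus.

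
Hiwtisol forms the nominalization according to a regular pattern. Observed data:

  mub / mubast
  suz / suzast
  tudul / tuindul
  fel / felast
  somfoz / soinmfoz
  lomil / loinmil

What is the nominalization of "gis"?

"gis" has 1 vowel. The stems with 1 vowel (suz → suzast, mub → mubast, fel → felast) add -ast.
The other pattern: stems with 2 vowels insert -in- after the first vowel.
So gis → gisast.

gisast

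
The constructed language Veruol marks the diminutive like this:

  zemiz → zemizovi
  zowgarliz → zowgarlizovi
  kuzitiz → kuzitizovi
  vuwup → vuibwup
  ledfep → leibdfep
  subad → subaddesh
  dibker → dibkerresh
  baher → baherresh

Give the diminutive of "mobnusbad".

"mobnusbad" ends in -d. The one such stem in the data (subad → subaddesh) doubles the final consonant and adds -esh (as do dibker, baher), so the same rule applies.
So mobnusbad → mobnusbaddesh.

mobnusbaddesh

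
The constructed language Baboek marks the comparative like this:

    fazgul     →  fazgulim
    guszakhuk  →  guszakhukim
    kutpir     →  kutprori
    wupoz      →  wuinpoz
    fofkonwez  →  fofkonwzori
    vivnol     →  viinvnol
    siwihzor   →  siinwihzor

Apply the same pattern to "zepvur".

"zepvur" has last vowel 'u'. The stems whose last vowel is 'u' (fazgul → fazgulim, guszakhuk → guszakhukim) add -im.
The other patterns: stems whose last vowel is 'o' insert -in- after the first vowel; stems whose last vowel is 'e' or 'i' delete the last vowel and add -ori.
So zepvur → zepvurim.

zepvurim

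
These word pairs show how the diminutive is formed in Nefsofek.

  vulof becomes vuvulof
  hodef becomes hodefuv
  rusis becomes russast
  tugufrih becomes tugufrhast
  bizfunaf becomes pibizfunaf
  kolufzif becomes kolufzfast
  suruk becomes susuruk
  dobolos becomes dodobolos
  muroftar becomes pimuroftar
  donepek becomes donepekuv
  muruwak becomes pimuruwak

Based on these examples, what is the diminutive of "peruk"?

muruwak and suruk both end in -k yet inflect differently (pimuruwak, susuruk), so the final letter is not what conditions the rule; the last vowel is.
"peruk" has last vowel 'u'. The one such stem in the data (suruk → susuruk) repeats the first consonant+vowel as a prefix (as do dobolos, vulof), so the same rule applies.
So peruk → peperuk.

peperuk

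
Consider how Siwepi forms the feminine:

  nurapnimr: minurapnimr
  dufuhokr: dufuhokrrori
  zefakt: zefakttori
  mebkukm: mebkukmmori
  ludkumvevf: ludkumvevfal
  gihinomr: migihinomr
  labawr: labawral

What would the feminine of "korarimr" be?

"korarimr" has second-to-last letter 'm'. The stems whose second-to-last letter is 'm' (gihinomr → migihinomr, nurapnimr → minurapnimr) add the prefix mi-.
So korarimr → mikorarimr.

mikorarimr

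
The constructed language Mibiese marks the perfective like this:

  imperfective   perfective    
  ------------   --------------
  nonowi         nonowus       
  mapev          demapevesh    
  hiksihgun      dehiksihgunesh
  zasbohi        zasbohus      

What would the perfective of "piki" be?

zasbohi and hiksihgun both have 3 vowels yet inflect differently (zasbohus, dehiksihgunesh), so the number of vowels is not what conditions the rule; whether the stem ends in a vowel or a consonant is.
"piki" ends in a vowel. The stems ending in a vowel (zasbohi → zasbohus, nonowi → nonowus) drop the final letter and add -us.
The other pattern: stems ending in a consonant add de- … -esh around the stem.
So piki → pikus.

pikus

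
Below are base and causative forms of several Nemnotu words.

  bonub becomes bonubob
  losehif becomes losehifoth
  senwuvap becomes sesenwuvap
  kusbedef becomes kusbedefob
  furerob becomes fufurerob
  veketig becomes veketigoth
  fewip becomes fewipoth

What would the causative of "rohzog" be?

rorohzog

"rohzog" has last vowel 'o'. The one such stem in the data (furerob → fufurerob) repeats the first consonant+vowel as a prefix (as does senwuvap), so the same rule applies.
So rohzog → rorohzog.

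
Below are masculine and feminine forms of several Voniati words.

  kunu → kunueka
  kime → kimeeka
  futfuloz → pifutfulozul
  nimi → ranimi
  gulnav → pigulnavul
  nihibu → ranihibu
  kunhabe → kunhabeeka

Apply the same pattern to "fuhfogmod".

"fuhfogmod" begins with f-. The one such stem in the data (futfuloz → pifutfulozul) adds pi- … -ul around the stem, so the same rule applies.
So fuhfogmod → pifuhfogmodul.

pifuhfogmodul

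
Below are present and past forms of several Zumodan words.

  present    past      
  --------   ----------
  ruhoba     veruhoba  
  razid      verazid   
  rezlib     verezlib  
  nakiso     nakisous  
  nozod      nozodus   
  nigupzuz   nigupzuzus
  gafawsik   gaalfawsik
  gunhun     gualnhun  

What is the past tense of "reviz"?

vereviz

razid and nozod both end in -d yet inflect differently (verazid, nozodus), so the final letter is not what conditions the rule; the first letter is.
"reviz" begins with r-. The stems beginning with r- (ruhoba → veruhoba, razid → verazid, rezlib → verezlib) add the prefix ve-.
So reviz → vereviz.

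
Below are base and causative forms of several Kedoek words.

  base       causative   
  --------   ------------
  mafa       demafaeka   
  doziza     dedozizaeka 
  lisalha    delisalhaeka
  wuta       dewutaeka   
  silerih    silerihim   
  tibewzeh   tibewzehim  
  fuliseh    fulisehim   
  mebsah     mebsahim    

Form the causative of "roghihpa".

mafa and mebsah both have last vowel 'a' yet inflect differently (demafaeka, mebsahim), so the last vowel is not what conditions the rule; the final letter is.
"roghihpa" ends in -a. The stems ending in -a (mafa → demafaeka, doziza → dedozizaeka, lisalha → delisalhaeka) add de- … -eka around the stem.
So roghihpa → deroghihpaeka.

deroghihpaeka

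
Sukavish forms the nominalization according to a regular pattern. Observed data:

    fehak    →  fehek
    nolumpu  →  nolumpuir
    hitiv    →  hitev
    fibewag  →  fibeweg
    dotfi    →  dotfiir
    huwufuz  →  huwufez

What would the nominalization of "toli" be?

nolumpu and huwufuz both have last vowel 'u' yet inflect differently (nolumpuir, huwufez), so the last vowel is not what conditions the rule; whether the stem ends in a vowel or a consonant is.
"toli" ends in a vowel. The stems ending in a vowel (nolumpu → nolumpuir, dotfi → dotfiir) add -ir.
So toli → toliir.

toliir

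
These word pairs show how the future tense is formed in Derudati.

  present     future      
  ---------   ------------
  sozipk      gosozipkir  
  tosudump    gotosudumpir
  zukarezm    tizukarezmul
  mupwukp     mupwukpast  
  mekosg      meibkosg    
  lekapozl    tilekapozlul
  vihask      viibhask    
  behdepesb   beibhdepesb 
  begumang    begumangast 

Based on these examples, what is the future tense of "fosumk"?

gofosumkir

begumang and mekosg both end in -g yet inflect differently (begumangast, meibkosg), so the final letter is not what conditions the rule; the second-to-last letter is.
"fosumk" has second-to-last letter 'm'. The one such stem in the data (tosudump → gotosudumpir) adds go- … -ir around the stem, so the same rule applies.
So fosumk → gofosumkir.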